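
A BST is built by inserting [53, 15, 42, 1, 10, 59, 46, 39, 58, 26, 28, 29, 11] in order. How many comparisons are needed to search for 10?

Search path for 10: 53 -> 15 -> 1 -> 10
Found: True
Comparisons: 4


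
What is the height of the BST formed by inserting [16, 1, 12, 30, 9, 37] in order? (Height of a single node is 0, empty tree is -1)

Insertion order: [16, 1, 12, 30, 9, 37]
Tree (level-order array): [16, 1, 30, None, 12, None, 37, 9]
Compute height bottom-up (empty subtree = -1):
  height(9) = 1 + max(-1, -1) = 0
  height(12) = 1 + max(0, -1) = 1
  height(1) = 1 + max(-1, 1) = 2
  height(37) = 1 + max(-1, -1) = 0
  height(30) = 1 + max(-1, 0) = 1
  height(16) = 1 + max(2, 1) = 3
Height = 3


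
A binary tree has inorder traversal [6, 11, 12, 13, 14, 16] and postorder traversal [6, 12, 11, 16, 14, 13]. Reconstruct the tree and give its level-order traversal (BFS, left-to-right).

Inorder:   [6, 11, 12, 13, 14, 16]
Postorder: [6, 12, 11, 16, 14, 13]
Algorithm: postorder visits root last, so walk postorder right-to-left;
each value is the root of the current inorder slice — split it at that
value, recurse on the right subtree first, then the left.
Recursive splits:
  root=13; inorder splits into left=[6, 11, 12], right=[14, 16]
  root=14; inorder splits into left=[], right=[16]
  root=16; inorder splits into left=[], right=[]
  root=11; inorder splits into left=[6], right=[12]
  root=12; inorder splits into left=[], right=[]
  root=6; inorder splits into left=[], right=[]
Reconstructed level-order: [13, 11, 14, 6, 12, 16]


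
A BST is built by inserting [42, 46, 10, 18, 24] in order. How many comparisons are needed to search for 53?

Search path for 53: 42 -> 46
Found: False
Comparisons: 2


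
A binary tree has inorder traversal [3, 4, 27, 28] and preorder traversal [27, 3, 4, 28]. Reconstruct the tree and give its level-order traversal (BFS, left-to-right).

Inorder:  [3, 4, 27, 28]
Preorder: [27, 3, 4, 28]
Algorithm: preorder visits root first, so consume preorder in order;
for each root, split the current inorder slice at that value into
left-subtree inorder and right-subtree inorder, then recurse.
Recursive splits:
  root=27; inorder splits into left=[3, 4], right=[28]
  root=3; inorder splits into left=[], right=[4]
  root=4; inorder splits into left=[], right=[]
  root=28; inorder splits into left=[], right=[]
Reconstructed level-order: [27, 3, 28, 4]


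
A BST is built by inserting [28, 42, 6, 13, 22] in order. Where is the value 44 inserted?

Starting tree (level order): [28, 6, 42, None, 13, None, None, None, 22]
Insertion path: 28 -> 42
Result: insert 44 as right child of 42
Final tree (level order): [28, 6, 42, None, 13, None, 44, None, 22]


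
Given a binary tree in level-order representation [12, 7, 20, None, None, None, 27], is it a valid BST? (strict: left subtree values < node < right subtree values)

Level-order array: [12, 7, 20, None, None, None, 27]
Validate using subtree bounds (lo, hi): at each node, require lo < value < hi,
then recurse left with hi=value and right with lo=value.
Preorder trace (stopping at first violation):
  at node 12 with bounds (-inf, +inf): OK
  at node 7 with bounds (-inf, 12): OK
  at node 20 with bounds (12, +inf): OK
  at node 27 with bounds (20, +inf): OK
No violation found at any node.
Result: Valid BST


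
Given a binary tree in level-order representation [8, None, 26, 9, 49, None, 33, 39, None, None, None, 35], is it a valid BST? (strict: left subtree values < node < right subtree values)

Level-order array: [8, None, 26, 9, 49, None, 33, 39, None, None, None, 35]
Validate using subtree bounds (lo, hi): at each node, require lo < value < hi,
then recurse left with hi=value and right with lo=value.
Preorder trace (stopping at first violation):
  at node 8 with bounds (-inf, +inf): OK
  at node 26 with bounds (8, +inf): OK
  at node 9 with bounds (8, 26): OK
  at node 33 with bounds (9, 26): VIOLATION
Node 33 violates its bound: not (9 < 33 < 26).
Result: Not a valid BST


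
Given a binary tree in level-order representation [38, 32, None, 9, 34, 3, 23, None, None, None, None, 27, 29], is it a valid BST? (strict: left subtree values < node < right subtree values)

Level-order array: [38, 32, None, 9, 34, 3, 23, None, None, None, None, 27, 29]
Validate using subtree bounds (lo, hi): at each node, require lo < value < hi,
then recurse left with hi=value and right with lo=value.
Preorder trace (stopping at first violation):
  at node 38 with bounds (-inf, +inf): OK
  at node 32 with bounds (-inf, 38): OK
  at node 9 with bounds (-inf, 32): OK
  at node 3 with bounds (-inf, 9): OK
  at node 23 with bounds (9, 32): OK
  at node 27 with bounds (9, 23): VIOLATION
Node 27 violates its bound: not (9 < 27 < 23).
Result: Not a valid BST


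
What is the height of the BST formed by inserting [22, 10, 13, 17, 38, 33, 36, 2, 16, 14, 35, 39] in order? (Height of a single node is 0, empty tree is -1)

Insertion order: [22, 10, 13, 17, 38, 33, 36, 2, 16, 14, 35, 39]
Tree (level-order array): [22, 10, 38, 2, 13, 33, 39, None, None, None, 17, None, 36, None, None, 16, None, 35, None, 14]
Compute height bottom-up (empty subtree = -1):
  height(2) = 1 + max(-1, -1) = 0
  height(14) = 1 + max(-1, -1) = 0
  height(16) = 1 + max(0, -1) = 1
  height(17) = 1 + max(1, -1) = 2
  height(13) = 1 + max(-1, 2) = 3
  height(10) = 1 + max(0, 3) = 4
  height(35) = 1 + max(-1, -1) = 0
  height(36) = 1 + max(0, -1) = 1
  height(33) = 1 + max(-1, 1) = 2
  height(39) = 1 + max(-1, -1) = 0
  height(38) = 1 + max(2, 0) = 3
  height(22) = 1 + max(4, 3) = 5
Height = 5


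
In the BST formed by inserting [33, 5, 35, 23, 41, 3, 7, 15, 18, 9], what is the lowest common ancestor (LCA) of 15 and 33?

Tree insertion order: [33, 5, 35, 23, 41, 3, 7, 15, 18, 9]
Tree (level-order array): [33, 5, 35, 3, 23, None, 41, None, None, 7, None, None, None, None, 15, 9, 18]
In a BST, the LCA of p=15, q=33 is the first node v on the
root-to-leaf path with p <= v <= q (go left if both < v, right if both > v).
Walk from root:
  at 33: 15 <= 33 <= 33, this is the LCA
LCA = 33


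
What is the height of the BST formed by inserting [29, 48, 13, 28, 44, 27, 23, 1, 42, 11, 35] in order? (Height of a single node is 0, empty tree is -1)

Insertion order: [29, 48, 13, 28, 44, 27, 23, 1, 42, 11, 35]
Tree (level-order array): [29, 13, 48, 1, 28, 44, None, None, 11, 27, None, 42, None, None, None, 23, None, 35]
Compute height bottom-up (empty subtree = -1):
  height(11) = 1 + max(-1, -1) = 0
  height(1) = 1 + max(-1, 0) = 1
  height(23) = 1 + max(-1, -1) = 0
  height(27) = 1 + max(0, -1) = 1
  height(28) = 1 + max(1, -1) = 2
  height(13) = 1 + max(1, 2) = 3
  height(35) = 1 + max(-1, -1) = 0
  height(42) = 1 + max(0, -1) = 1
  height(44) = 1 + max(1, -1) = 2
  height(48) = 1 + max(2, -1) = 3
  height(29) = 1 + max(3, 3) = 4
Height = 4


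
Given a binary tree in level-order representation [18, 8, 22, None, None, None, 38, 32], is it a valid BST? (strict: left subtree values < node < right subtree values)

Level-order array: [18, 8, 22, None, None, None, 38, 32]
Validate using subtree bounds (lo, hi): at each node, require lo < value < hi,
then recurse left with hi=value and right with lo=value.
Preorder trace (stopping at first violation):
  at node 18 with bounds (-inf, +inf): OK
  at node 8 with bounds (-inf, 18): OK
  at node 22 with bounds (18, +inf): OK
  at node 38 with bounds (22, +inf): OK
  at node 32 with bounds (22, 38): OK
No violation found at any node.
Result: Valid BST


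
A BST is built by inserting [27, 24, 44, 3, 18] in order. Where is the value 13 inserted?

Starting tree (level order): [27, 24, 44, 3, None, None, None, None, 18]
Insertion path: 27 -> 24 -> 3 -> 18
Result: insert 13 as left child of 18
Final tree (level order): [27, 24, 44, 3, None, None, None, None, 18, 13]


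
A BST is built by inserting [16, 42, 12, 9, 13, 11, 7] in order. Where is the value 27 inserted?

Starting tree (level order): [16, 12, 42, 9, 13, None, None, 7, 11]
Insertion path: 16 -> 42
Result: insert 27 as left child of 42
Final tree (level order): [16, 12, 42, 9, 13, 27, None, 7, 11]


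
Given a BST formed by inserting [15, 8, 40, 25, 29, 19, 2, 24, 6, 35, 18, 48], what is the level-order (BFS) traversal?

Tree insertion order: [15, 8, 40, 25, 29, 19, 2, 24, 6, 35, 18, 48]
Tree (level-order array): [15, 8, 40, 2, None, 25, 48, None, 6, 19, 29, None, None, None, None, 18, 24, None, 35]
BFS from the root, enqueuing left then right child of each popped node:
  queue [15] -> pop 15, enqueue [8, 40], visited so far: [15]
  queue [8, 40] -> pop 8, enqueue [2], visited so far: [15, 8]
  queue [40, 2] -> pop 40, enqueue [25, 48], visited so far: [15, 8, 40]
  queue [2, 25, 48] -> pop 2, enqueue [6], visited so far: [15, 8, 40, 2]
  queue [25, 48, 6] -> pop 25, enqueue [19, 29], visited so far: [15, 8, 40, 2, 25]
  queue [48, 6, 19, 29] -> pop 48, enqueue [none], visited so far: [15, 8, 40, 2, 25, 48]
  queue [6, 19, 29] -> pop 6, enqueue [none], visited so far: [15, 8, 40, 2, 25, 48, 6]
  queue [19, 29] -> pop 19, enqueue [18, 24], visited so far: [15, 8, 40, 2, 25, 48, 6, 19]
  queue [29, 18, 24] -> pop 29, enqueue [35], visited so far: [15, 8, 40, 2, 25, 48, 6, 19, 29]
  queue [18, 24, 35] -> pop 18, enqueue [none], visited so far: [15, 8, 40, 2, 25, 48, 6, 19, 29, 18]
  queue [24, 35] -> pop 24, enqueue [none], visited so far: [15, 8, 40, 2, 25, 48, 6, 19, 29, 18, 24]
  queue [35] -> pop 35, enqueue [none], visited so far: [15, 8, 40, 2, 25, 48, 6, 19, 29, 18, 24, 35]
Result: [15, 8, 40, 2, 25, 48, 6, 19, 29, 18, 24, 35]


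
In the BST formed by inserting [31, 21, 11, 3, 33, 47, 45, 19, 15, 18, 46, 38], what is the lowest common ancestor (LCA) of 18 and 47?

Tree insertion order: [31, 21, 11, 3, 33, 47, 45, 19, 15, 18, 46, 38]
Tree (level-order array): [31, 21, 33, 11, None, None, 47, 3, 19, 45, None, None, None, 15, None, 38, 46, None, 18]
In a BST, the LCA of p=18, q=47 is the first node v on the
root-to-leaf path with p <= v <= q (go left if both < v, right if both > v).
Walk from root:
  at 31: 18 <= 31 <= 47, this is the LCA
LCA = 31


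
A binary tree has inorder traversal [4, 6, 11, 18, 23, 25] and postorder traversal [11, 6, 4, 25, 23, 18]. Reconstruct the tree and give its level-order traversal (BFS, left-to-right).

Inorder:   [4, 6, 11, 18, 23, 25]
Postorder: [11, 6, 4, 25, 23, 18]
Algorithm: postorder visits root last, so walk postorder right-to-left;
each value is the root of the current inorder slice — split it at that
value, recurse on the right subtree first, then the left.
Recursive splits:
  root=18; inorder splits into left=[4, 6, 11], right=[23, 25]
  root=23; inorder splits into left=[], right=[25]
  root=25; inorder splits into left=[], right=[]
  root=4; inorder splits into left=[], right=[6, 11]
  root=6; inorder splits into left=[], right=[11]
  root=11; inorder splits into left=[], right=[]
Reconstructed level-order: [18, 4, 23, 6, 25, 11]


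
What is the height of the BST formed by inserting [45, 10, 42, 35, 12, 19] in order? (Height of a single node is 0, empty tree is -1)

Insertion order: [45, 10, 42, 35, 12, 19]
Tree (level-order array): [45, 10, None, None, 42, 35, None, 12, None, None, 19]
Compute height bottom-up (empty subtree = -1):
  height(19) = 1 + max(-1, -1) = 0
  height(12) = 1 + max(-1, 0) = 1
  height(35) = 1 + max(1, -1) = 2
  height(42) = 1 + max(2, -1) = 3
  height(10) = 1 + max(-1, 3) = 4
  height(45) = 1 + max(4, -1) = 5
Height = 5


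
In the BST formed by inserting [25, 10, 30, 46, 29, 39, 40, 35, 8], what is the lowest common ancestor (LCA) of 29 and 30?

Tree insertion order: [25, 10, 30, 46, 29, 39, 40, 35, 8]
Tree (level-order array): [25, 10, 30, 8, None, 29, 46, None, None, None, None, 39, None, 35, 40]
In a BST, the LCA of p=29, q=30 is the first node v on the
root-to-leaf path with p <= v <= q (go left if both < v, right if both > v).
Walk from root:
  at 25: both 29 and 30 > 25, go right
  at 30: 29 <= 30 <= 30, this is the LCA
LCA = 30


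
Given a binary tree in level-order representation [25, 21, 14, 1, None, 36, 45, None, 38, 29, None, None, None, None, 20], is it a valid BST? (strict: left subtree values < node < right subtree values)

Level-order array: [25, 21, 14, 1, None, 36, 45, None, 38, 29, None, None, None, None, 20]
Validate using subtree bounds (lo, hi): at each node, require lo < value < hi,
then recurse left with hi=value and right with lo=value.
Preorder trace (stopping at first violation):
  at node 25 with bounds (-inf, +inf): OK
  at node 21 with bounds (-inf, 25): OK
  at node 1 with bounds (-inf, 21): OK
  at node 38 with bounds (1, 21): VIOLATION
Node 38 violates its bound: not (1 < 38 < 21).
Result: Not a valid BST


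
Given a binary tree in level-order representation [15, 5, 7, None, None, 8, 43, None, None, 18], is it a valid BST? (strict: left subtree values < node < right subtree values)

Level-order array: [15, 5, 7, None, None, 8, 43, None, None, 18]
Validate using subtree bounds (lo, hi): at each node, require lo < value < hi,
then recurse left with hi=value and right with lo=value.
Preorder trace (stopping at first violation):
  at node 15 with bounds (-inf, +inf): OK
  at node 5 with bounds (-inf, 15): OK
  at node 7 with bounds (15, +inf): VIOLATION
Node 7 violates its bound: not (15 < 7 < +inf).
Result: Not a valid BST


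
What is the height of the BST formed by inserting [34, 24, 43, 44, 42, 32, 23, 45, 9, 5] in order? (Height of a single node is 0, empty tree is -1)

Insertion order: [34, 24, 43, 44, 42, 32, 23, 45, 9, 5]
Tree (level-order array): [34, 24, 43, 23, 32, 42, 44, 9, None, None, None, None, None, None, 45, 5]
Compute height bottom-up (empty subtree = -1):
  height(5) = 1 + max(-1, -1) = 0
  height(9) = 1 + max(0, -1) = 1
  height(23) = 1 + max(1, -1) = 2
  height(32) = 1 + max(-1, -1) = 0
  height(24) = 1 + max(2, 0) = 3
  height(42) = 1 + max(-1, -1) = 0
  height(45) = 1 + max(-1, -1) = 0
  height(44) = 1 + max(-1, 0) = 1
  height(43) = 1 + max(0, 1) = 2
  height(34) = 1 + max(3, 2) = 4
Height = 4


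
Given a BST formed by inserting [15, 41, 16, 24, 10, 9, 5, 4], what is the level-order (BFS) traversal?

Tree insertion order: [15, 41, 16, 24, 10, 9, 5, 4]
Tree (level-order array): [15, 10, 41, 9, None, 16, None, 5, None, None, 24, 4]
BFS from the root, enqueuing left then right child of each popped node:
  queue [15] -> pop 15, enqueue [10, 41], visited so far: [15]
  queue [10, 41] -> pop 10, enqueue [9], visited so far: [15, 10]
  queue [41, 9] -> pop 41, enqueue [16], visited so far: [15, 10, 41]
  queue [9, 16] -> pop 9, enqueue [5], visited so far: [15, 10, 41, 9]
  queue [16, 5] -> pop 16, enqueue [24], visited so far: [15, 10, 41, 9, 16]
  queue [5, 24] -> pop 5, enqueue [4], visited so far: [15, 10, 41, 9, 16, 5]
  queue [24, 4] -> pop 24, enqueue [none], visited so far: [15, 10, 41, 9, 16, 5, 24]
  queue [4] -> pop 4, enqueue [none], visited so far: [15, 10, 41, 9, 16, 5, 24, 4]
Result: [15, 10, 41, 9, 16, 5, 24, 4]


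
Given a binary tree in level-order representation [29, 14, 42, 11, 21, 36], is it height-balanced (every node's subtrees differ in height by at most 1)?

Tree (level-order array): [29, 14, 42, 11, 21, 36]
Definition: a tree is height-balanced if, at every node, |h(left) - h(right)| <= 1 (empty subtree has height -1).
Bottom-up per-node check:
  node 11: h_left=-1, h_right=-1, diff=0 [OK], height=0
  node 21: h_left=-1, h_right=-1, diff=0 [OK], height=0
  node 14: h_left=0, h_right=0, diff=0 [OK], height=1
  node 36: h_left=-1, h_right=-1, diff=0 [OK], height=0
  node 42: h_left=0, h_right=-1, diff=1 [OK], height=1
  node 29: h_left=1, h_right=1, diff=0 [OK], height=2
All nodes satisfy the balance condition.
Result: Balanced


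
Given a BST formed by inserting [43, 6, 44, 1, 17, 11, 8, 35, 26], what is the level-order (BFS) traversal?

Tree insertion order: [43, 6, 44, 1, 17, 11, 8, 35, 26]
Tree (level-order array): [43, 6, 44, 1, 17, None, None, None, None, 11, 35, 8, None, 26]
BFS from the root, enqueuing left then right child of each popped node:
  queue [43] -> pop 43, enqueue [6, 44], visited so far: [43]
  queue [6, 44] -> pop 6, enqueue [1, 17], visited so far: [43, 6]
  queue [44, 1, 17] -> pop 44, enqueue [none], visited so far: [43, 6, 44]
  queue [1, 17] -> pop 1, enqueue [none], visited so far: [43, 6, 44, 1]
  queue [17] -> pop 17, enqueue [11, 35], visited so far: [43, 6, 44, 1, 17]
  queue [11, 35] -> pop 11, enqueue [8], visited so far: [43, 6, 44, 1, 17, 11]
  queue [35, 8] -> pop 35, enqueue [26], visited so far: [43, 6, 44, 1, 17, 11, 35]
  queue [8, 26] -> pop 8, enqueue [none], visited so far: [43, 6, 44, 1, 17, 11, 35, 8]
  queue [26] -> pop 26, enqueue [none], visited so far: [43, 6, 44, 1, 17, 11, 35, 8, 26]
Result: [43, 6, 44, 1, 17, 11, 35, 8, 26]


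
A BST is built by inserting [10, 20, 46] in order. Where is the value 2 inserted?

Starting tree (level order): [10, None, 20, None, 46]
Insertion path: 10
Result: insert 2 as left child of 10
Final tree (level order): [10, 2, 20, None, None, None, 46]


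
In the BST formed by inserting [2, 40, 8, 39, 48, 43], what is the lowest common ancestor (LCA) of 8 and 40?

Tree insertion order: [2, 40, 8, 39, 48, 43]
Tree (level-order array): [2, None, 40, 8, 48, None, 39, 43]
In a BST, the LCA of p=8, q=40 is the first node v on the
root-to-leaf path with p <= v <= q (go left if both < v, right if both > v).
Walk from root:
  at 2: both 8 and 40 > 2, go right
  at 40: 8 <= 40 <= 40, this is the LCA
LCA = 40


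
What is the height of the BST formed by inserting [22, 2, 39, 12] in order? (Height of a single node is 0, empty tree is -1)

Insertion order: [22, 2, 39, 12]
Tree (level-order array): [22, 2, 39, None, 12]
Compute height bottom-up (empty subtree = -1):
  height(12) = 1 + max(-1, -1) = 0
  height(2) = 1 + max(-1, 0) = 1
  height(39) = 1 + max(-1, -1) = 0
  height(22) = 1 + max(1, 0) = 2
Height = 2


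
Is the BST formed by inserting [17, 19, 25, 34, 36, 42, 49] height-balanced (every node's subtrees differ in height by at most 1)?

Tree (level-order array): [17, None, 19, None, 25, None, 34, None, 36, None, 42, None, 49]
Definition: a tree is height-balanced if, at every node, |h(left) - h(right)| <= 1 (empty subtree has height -1).
Bottom-up per-node check:
  node 49: h_left=-1, h_right=-1, diff=0 [OK], height=0
  node 42: h_left=-1, h_right=0, diff=1 [OK], height=1
  node 36: h_left=-1, h_right=1, diff=2 [FAIL (|-1-1|=2 > 1)], height=2
  node 34: h_left=-1, h_right=2, diff=3 [FAIL (|-1-2|=3 > 1)], height=3
  node 25: h_left=-1, h_right=3, diff=4 [FAIL (|-1-3|=4 > 1)], height=4
  node 19: h_left=-1, h_right=4, diff=5 [FAIL (|-1-4|=5 > 1)], height=5
  node 17: h_left=-1, h_right=5, diff=6 [FAIL (|-1-5|=6 > 1)], height=6
Node 36 violates the condition: |-1 - 1| = 2 > 1.
Result: Not balanced


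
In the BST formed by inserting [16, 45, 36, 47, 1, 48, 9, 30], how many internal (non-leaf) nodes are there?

Tree built from: [16, 45, 36, 47, 1, 48, 9, 30]
Tree (level-order array): [16, 1, 45, None, 9, 36, 47, None, None, 30, None, None, 48]
Rule: An internal node has at least one child.
Per-node child counts:
  node 16: 2 child(ren)
  node 1: 1 child(ren)
  node 9: 0 child(ren)
  node 45: 2 child(ren)
  node 36: 1 child(ren)
  node 30: 0 child(ren)
  node 47: 1 child(ren)
  node 48: 0 child(ren)
Matching nodes: [16, 1, 45, 36, 47]
Count of internal (non-leaf) nodes: 5


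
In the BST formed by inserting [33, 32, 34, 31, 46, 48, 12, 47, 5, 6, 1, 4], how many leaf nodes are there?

Tree built from: [33, 32, 34, 31, 46, 48, 12, 47, 5, 6, 1, 4]
Tree (level-order array): [33, 32, 34, 31, None, None, 46, 12, None, None, 48, 5, None, 47, None, 1, 6, None, None, None, 4]
Rule: A leaf has 0 children.
Per-node child counts:
  node 33: 2 child(ren)
  node 32: 1 child(ren)
  node 31: 1 child(ren)
  node 12: 1 child(ren)
  node 5: 2 child(ren)
  node 1: 1 child(ren)
  node 4: 0 child(ren)
  node 6: 0 child(ren)
  node 34: 1 child(ren)
  node 46: 1 child(ren)
  node 48: 1 child(ren)
  node 47: 0 child(ren)
Matching nodes: [4, 6, 47]
Count of leaf nodes: 3


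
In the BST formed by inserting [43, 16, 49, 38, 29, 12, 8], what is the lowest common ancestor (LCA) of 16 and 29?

Tree insertion order: [43, 16, 49, 38, 29, 12, 8]
Tree (level-order array): [43, 16, 49, 12, 38, None, None, 8, None, 29]
In a BST, the LCA of p=16, q=29 is the first node v on the
root-to-leaf path with p <= v <= q (go left if both < v, right if both > v).
Walk from root:
  at 43: both 16 and 29 < 43, go left
  at 16: 16 <= 16 <= 29, this is the LCA
LCA = 16


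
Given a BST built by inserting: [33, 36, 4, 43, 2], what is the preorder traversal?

Tree insertion order: [33, 36, 4, 43, 2]
Tree (level-order array): [33, 4, 36, 2, None, None, 43]
Preorder traversal: [33, 4, 2, 36, 43]


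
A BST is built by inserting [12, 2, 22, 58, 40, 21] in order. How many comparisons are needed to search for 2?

Search path for 2: 12 -> 2
Found: True
Comparisons: 2


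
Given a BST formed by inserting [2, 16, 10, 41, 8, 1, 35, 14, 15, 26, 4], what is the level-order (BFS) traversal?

Tree insertion order: [2, 16, 10, 41, 8, 1, 35, 14, 15, 26, 4]
Tree (level-order array): [2, 1, 16, None, None, 10, 41, 8, 14, 35, None, 4, None, None, 15, 26]
BFS from the root, enqueuing left then right child of each popped node:
  queue [2] -> pop 2, enqueue [1, 16], visited so far: [2]
  queue [1, 16] -> pop 1, enqueue [none], visited so far: [2, 1]
  queue [16] -> pop 16, enqueue [10, 41], visited so far: [2, 1, 16]
  queue [10, 41] -> pop 10, enqueue [8, 14], visited so far: [2, 1, 16, 10]
  queue [41, 8, 14] -> pop 41, enqueue [35], visited so far: [2, 1, 16, 10, 41]
  queue [8, 14, 35] -> pop 8, enqueue [4], visited so far: [2, 1, 16, 10, 41, 8]
  queue [14, 35, 4] -> pop 14, enqueue [15], visited so far: [2, 1, 16, 10, 41, 8, 14]
  queue [35, 4, 15] -> pop 35, enqueue [26], visited so far: [2, 1, 16, 10, 41, 8, 14, 35]
  queue [4, 15, 26] -> pop 4, enqueue [none], visited so far: [2, 1, 16, 10, 41, 8, 14, 35, 4]
  queue [15, 26] -> pop 15, enqueue [none], visited so far: [2, 1, 16, 10, 41, 8, 14, 35, 4, 15]
  queue [26] -> pop 26, enqueue [none], visited so far: [2, 1, 16, 10, 41, 8, 14, 35, 4, 15, 26]
Result: [2, 1, 16, 10, 41, 8, 14, 35, 4, 15, 26]


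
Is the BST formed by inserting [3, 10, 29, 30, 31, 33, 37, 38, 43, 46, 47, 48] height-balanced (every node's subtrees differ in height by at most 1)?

Tree (level-order array): [3, None, 10, None, 29, None, 30, None, 31, None, 33, None, 37, None, 38, None, 43, None, 46, None, 47, None, 48]
Definition: a tree is height-balanced if, at every node, |h(left) - h(right)| <= 1 (empty subtree has height -1).
Bottom-up per-node check:
  node 48: h_left=-1, h_right=-1, diff=0 [OK], height=0
  node 47: h_left=-1, h_right=0, diff=1 [OK], height=1
  node 46: h_left=-1, h_right=1, diff=2 [FAIL (|-1-1|=2 > 1)], height=2
  node 43: h_left=-1, h_right=2, diff=3 [FAIL (|-1-2|=3 > 1)], height=3
  node 38: h_left=-1, h_right=3, diff=4 [FAIL (|-1-3|=4 > 1)], height=4
  node 37: h_left=-1, h_right=4, diff=5 [FAIL (|-1-4|=5 > 1)], height=5
  node 33: h_left=-1, h_right=5, diff=6 [FAIL (|-1-5|=6 > 1)], height=6
  node 31: h_left=-1, h_right=6, diff=7 [FAIL (|-1-6|=7 > 1)], height=7
  node 30: h_left=-1, h_right=7, diff=8 [FAIL (|-1-7|=8 > 1)], height=8
  node 29: h_left=-1, h_right=8, diff=9 [FAIL (|-1-8|=9 > 1)], height=9
  node 10: h_left=-1, h_right=9, diff=10 [FAIL (|-1-9|=10 > 1)], height=10
  node 3: h_left=-1, h_right=10, diff=11 [FAIL (|-1-10|=11 > 1)], height=11
Node 46 violates the condition: |-1 - 1| = 2 > 1.
Result: Not balanced


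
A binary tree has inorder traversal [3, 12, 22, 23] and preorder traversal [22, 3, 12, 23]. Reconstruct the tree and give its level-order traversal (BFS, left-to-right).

Inorder:  [3, 12, 22, 23]
Preorder: [22, 3, 12, 23]
Algorithm: preorder visits root first, so consume preorder in order;
for each root, split the current inorder slice at that value into
left-subtree inorder and right-subtree inorder, then recurse.
Recursive splits:
  root=22; inorder splits into left=[3, 12], right=[23]
  root=3; inorder splits into left=[], right=[12]
  root=12; inorder splits into left=[], right=[]
  root=23; inorder splits into left=[], right=[]
Reconstructed level-order: [22, 3, 23, 12]


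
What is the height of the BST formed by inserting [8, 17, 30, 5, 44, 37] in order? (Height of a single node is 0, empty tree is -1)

Insertion order: [8, 17, 30, 5, 44, 37]
Tree (level-order array): [8, 5, 17, None, None, None, 30, None, 44, 37]
Compute height bottom-up (empty subtree = -1):
  height(5) = 1 + max(-1, -1) = 0
  height(37) = 1 + max(-1, -1) = 0
  height(44) = 1 + max(0, -1) = 1
  height(30) = 1 + max(-1, 1) = 2
  height(17) = 1 + max(-1, 2) = 3
  height(8) = 1 + max(0, 3) = 4
Height = 4


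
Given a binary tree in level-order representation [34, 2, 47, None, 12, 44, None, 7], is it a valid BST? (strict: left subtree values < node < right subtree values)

Level-order array: [34, 2, 47, None, 12, 44, None, 7]
Validate using subtree bounds (lo, hi): at each node, require lo < value < hi,
then recurse left with hi=value and right with lo=value.
Preorder trace (stopping at first violation):
  at node 34 with bounds (-inf, +inf): OK
  at node 2 with bounds (-inf, 34): OK
  at node 12 with bounds (2, 34): OK
  at node 7 with bounds (2, 12): OK
  at node 47 with bounds (34, +inf): OK
  at node 44 with bounds (34, 47): OK
No violation found at any node.
Result: Valid BST


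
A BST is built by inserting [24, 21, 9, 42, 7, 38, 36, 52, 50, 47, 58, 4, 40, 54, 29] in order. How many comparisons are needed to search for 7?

Search path for 7: 24 -> 21 -> 9 -> 7
Found: True
Comparisons: 4


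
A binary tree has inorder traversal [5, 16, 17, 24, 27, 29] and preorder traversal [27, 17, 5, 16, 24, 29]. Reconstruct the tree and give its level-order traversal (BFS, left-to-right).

Inorder:  [5, 16, 17, 24, 27, 29]
Preorder: [27, 17, 5, 16, 24, 29]
Algorithm: preorder visits root first, so consume preorder in order;
for each root, split the current inorder slice at that value into
left-subtree inorder and right-subtree inorder, then recurse.
Recursive splits:
  root=27; inorder splits into left=[5, 16, 17, 24], right=[29]
  root=17; inorder splits into left=[5, 16], right=[24]
  root=5; inorder splits into left=[], right=[16]
  root=16; inorder splits into left=[], right=[]
  root=24; inorder splits into left=[], right=[]
  root=29; inorder splits into left=[], right=[]
Reconstructed level-order: [27, 17, 29, 5, 24, 16]


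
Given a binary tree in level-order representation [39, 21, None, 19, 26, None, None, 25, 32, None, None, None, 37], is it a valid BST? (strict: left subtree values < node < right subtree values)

Level-order array: [39, 21, None, 19, 26, None, None, 25, 32, None, None, None, 37]
Validate using subtree bounds (lo, hi): at each node, require lo < value < hi,
then recurse left with hi=value and right with lo=value.
Preorder trace (stopping at first violation):
  at node 39 with bounds (-inf, +inf): OK
  at node 21 with bounds (-inf, 39): OK
  at node 19 with bounds (-inf, 21): OK
  at node 26 with bounds (21, 39): OK
  at node 25 with bounds (21, 26): OK
  at node 32 with bounds (26, 39): OK
  at node 37 with bounds (32, 39): OK
No violation found at any node.
Result: Valid BST


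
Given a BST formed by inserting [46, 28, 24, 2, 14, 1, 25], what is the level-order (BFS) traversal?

Tree insertion order: [46, 28, 24, 2, 14, 1, 25]
Tree (level-order array): [46, 28, None, 24, None, 2, 25, 1, 14]
BFS from the root, enqueuing left then right child of each popped node:
  queue [46] -> pop 46, enqueue [28], visited so far: [46]
  queue [28] -> pop 28, enqueue [24], visited so far: [46, 28]
  queue [24] -> pop 24, enqueue [2, 25], visited so far: [46, 28, 24]
  queue [2, 25] -> pop 2, enqueue [1, 14], visited so far: [46, 28, 24, 2]
  queue [25, 1, 14] -> pop 25, enqueue [none], visited so far: [46, 28, 24, 2, 25]
  queue [1, 14] -> pop 1, enqueue [none], visited so far: [46, 28, 24, 2, 25, 1]
  queue [14] -> pop 14, enqueue [none], visited so far: [46, 28, 24, 2, 25, 1, 14]
Result: [46, 28, 24, 2, 25, 1, 14]


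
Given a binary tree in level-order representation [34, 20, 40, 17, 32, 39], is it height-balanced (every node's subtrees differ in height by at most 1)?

Tree (level-order array): [34, 20, 40, 17, 32, 39]
Definition: a tree is height-balanced if, at every node, |h(left) - h(right)| <= 1 (empty subtree has height -1).
Bottom-up per-node check:
  node 17: h_left=-1, h_right=-1, diff=0 [OK], height=0
  node 32: h_left=-1, h_right=-1, diff=0 [OK], height=0
  node 20: h_left=0, h_right=0, diff=0 [OK], height=1
  node 39: h_left=-1, h_right=-1, diff=0 [OK], height=0
  node 40: h_left=0, h_right=-1, diff=1 [OK], height=1
  node 34: h_left=1, h_right=1, diff=0 [OK], height=2
All nodes satisfy the balance condition.
Result: Balanced


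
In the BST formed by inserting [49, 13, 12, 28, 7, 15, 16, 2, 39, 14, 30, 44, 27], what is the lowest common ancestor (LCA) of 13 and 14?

Tree insertion order: [49, 13, 12, 28, 7, 15, 16, 2, 39, 14, 30, 44, 27]
Tree (level-order array): [49, 13, None, 12, 28, 7, None, 15, 39, 2, None, 14, 16, 30, 44, None, None, None, None, None, 27]
In a BST, the LCA of p=13, q=14 is the first node v on the
root-to-leaf path with p <= v <= q (go left if both < v, right if both > v).
Walk from root:
  at 49: both 13 and 14 < 49, go left
  at 13: 13 <= 13 <= 14, this is the LCA
LCA = 13


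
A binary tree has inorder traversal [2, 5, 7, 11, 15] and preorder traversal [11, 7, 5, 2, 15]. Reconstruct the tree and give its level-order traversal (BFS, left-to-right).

Inorder:  [2, 5, 7, 11, 15]
Preorder: [11, 7, 5, 2, 15]
Algorithm: preorder visits root first, so consume preorder in order;
for each root, split the current inorder slice at that value into
left-subtree inorder and right-subtree inorder, then recurse.
Recursive splits:
  root=11; inorder splits into left=[2, 5, 7], right=[15]
  root=7; inorder splits into left=[2, 5], right=[]
  root=5; inorder splits into left=[2], right=[]
  root=2; inorder splits into left=[], right=[]
  root=15; inorder splits into left=[], right=[]
Reconstructed level-order: [11, 7, 15, 5, 2]


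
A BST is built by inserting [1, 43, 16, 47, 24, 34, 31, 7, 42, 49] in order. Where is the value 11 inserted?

Starting tree (level order): [1, None, 43, 16, 47, 7, 24, None, 49, None, None, None, 34, None, None, 31, 42]
Insertion path: 1 -> 43 -> 16 -> 7
Result: insert 11 as right child of 7
Final tree (level order): [1, None, 43, 16, 47, 7, 24, None, 49, None, 11, None, 34, None, None, None, None, 31, 42]


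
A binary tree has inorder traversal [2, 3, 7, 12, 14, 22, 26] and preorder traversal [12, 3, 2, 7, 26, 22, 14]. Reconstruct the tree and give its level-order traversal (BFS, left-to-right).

Inorder:  [2, 3, 7, 12, 14, 22, 26]
Preorder: [12, 3, 2, 7, 26, 22, 14]
Algorithm: preorder visits root first, so consume preorder in order;
for each root, split the current inorder slice at that value into
left-subtree inorder and right-subtree inorder, then recurse.
Recursive splits:
  root=12; inorder splits into left=[2, 3, 7], right=[14, 22, 26]
  root=3; inorder splits into left=[2], right=[7]
  root=2; inorder splits into left=[], right=[]
  root=7; inorder splits into left=[], right=[]
  root=26; inorder splits into left=[14, 22], right=[]
  root=22; inorder splits into left=[14], right=[]
  root=14; inorder splits into left=[], right=[]
Reconstructed level-order: [12, 3, 26, 2, 7, 22, 14]


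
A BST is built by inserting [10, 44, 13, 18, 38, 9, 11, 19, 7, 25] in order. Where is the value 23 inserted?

Starting tree (level order): [10, 9, 44, 7, None, 13, None, None, None, 11, 18, None, None, None, 38, 19, None, None, 25]
Insertion path: 10 -> 44 -> 13 -> 18 -> 38 -> 19 -> 25
Result: insert 23 as left child of 25
Final tree (level order): [10, 9, 44, 7, None, 13, None, None, None, 11, 18, None, None, None, 38, 19, None, None, 25, 23]


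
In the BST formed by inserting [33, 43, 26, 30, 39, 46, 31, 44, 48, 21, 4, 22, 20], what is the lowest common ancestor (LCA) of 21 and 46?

Tree insertion order: [33, 43, 26, 30, 39, 46, 31, 44, 48, 21, 4, 22, 20]
Tree (level-order array): [33, 26, 43, 21, 30, 39, 46, 4, 22, None, 31, None, None, 44, 48, None, 20]
In a BST, the LCA of p=21, q=46 is the first node v on the
root-to-leaf path with p <= v <= q (go left if both < v, right if both > v).
Walk from root:
  at 33: 21 <= 33 <= 46, this is the LCA
LCA = 33


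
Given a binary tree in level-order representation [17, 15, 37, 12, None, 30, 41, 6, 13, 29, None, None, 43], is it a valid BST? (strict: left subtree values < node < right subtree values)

Level-order array: [17, 15, 37, 12, None, 30, 41, 6, 13, 29, None, None, 43]
Validate using subtree bounds (lo, hi): at each node, require lo < value < hi,
then recurse left with hi=value and right with lo=value.
Preorder trace (stopping at first violation):
  at node 17 with bounds (-inf, +inf): OK
  at node 15 with bounds (-inf, 17): OK
  at node 12 with bounds (-inf, 15): OK
  at node 6 with bounds (-inf, 12): OK
  at node 13 with bounds (12, 15): OK
  at node 37 with bounds (17, +inf): OK
  at node 30 with bounds (17, 37): OK
  at node 29 with bounds (17, 30): OK
  at node 41 with bounds (37, +inf): OK
  at node 43 with bounds (41, +inf): OK
No violation found at any node.
Result: Valid BST


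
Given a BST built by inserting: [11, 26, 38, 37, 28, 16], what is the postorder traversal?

Tree insertion order: [11, 26, 38, 37, 28, 16]
Tree (level-order array): [11, None, 26, 16, 38, None, None, 37, None, 28]
Postorder traversal: [16, 28, 37, 38, 26, 11]


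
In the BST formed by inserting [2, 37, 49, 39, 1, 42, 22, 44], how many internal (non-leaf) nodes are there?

Tree built from: [2, 37, 49, 39, 1, 42, 22, 44]
Tree (level-order array): [2, 1, 37, None, None, 22, 49, None, None, 39, None, None, 42, None, 44]
Rule: An internal node has at least one child.
Per-node child counts:
  node 2: 2 child(ren)
  node 1: 0 child(ren)
  node 37: 2 child(ren)
  node 22: 0 child(ren)
  node 49: 1 child(ren)
  node 39: 1 child(ren)
  node 42: 1 child(ren)
  node 44: 0 child(ren)
Matching nodes: [2, 37, 49, 39, 42]
Count of internal (non-leaf) nodes: 5


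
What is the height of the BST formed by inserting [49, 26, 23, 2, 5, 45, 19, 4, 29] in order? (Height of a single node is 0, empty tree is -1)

Insertion order: [49, 26, 23, 2, 5, 45, 19, 4, 29]
Tree (level-order array): [49, 26, None, 23, 45, 2, None, 29, None, None, 5, None, None, 4, 19]
Compute height bottom-up (empty subtree = -1):
  height(4) = 1 + max(-1, -1) = 0
  height(19) = 1 + max(-1, -1) = 0
  height(5) = 1 + max(0, 0) = 1
  height(2) = 1 + max(-1, 1) = 2
  height(23) = 1 + max(2, -1) = 3
  height(29) = 1 + max(-1, -1) = 0
  height(45) = 1 + max(0, -1) = 1
  height(26) = 1 + max(3, 1) = 4
  height(49) = 1 + max(4, -1) = 5
Height = 5


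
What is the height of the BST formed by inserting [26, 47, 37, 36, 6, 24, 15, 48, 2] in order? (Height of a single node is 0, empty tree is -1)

Insertion order: [26, 47, 37, 36, 6, 24, 15, 48, 2]
Tree (level-order array): [26, 6, 47, 2, 24, 37, 48, None, None, 15, None, 36]
Compute height bottom-up (empty subtree = -1):
  height(2) = 1 + max(-1, -1) = 0
  height(15) = 1 + max(-1, -1) = 0
  height(24) = 1 + max(0, -1) = 1
  height(6) = 1 + max(0, 1) = 2
  height(36) = 1 + max(-1, -1) = 0
  height(37) = 1 + max(0, -1) = 1
  height(48) = 1 + max(-1, -1) = 0
  height(47) = 1 + max(1, 0) = 2
  height(26) = 1 + max(2, 2) = 3
Height = 3


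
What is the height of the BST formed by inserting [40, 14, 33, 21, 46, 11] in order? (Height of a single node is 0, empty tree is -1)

Insertion order: [40, 14, 33, 21, 46, 11]
Tree (level-order array): [40, 14, 46, 11, 33, None, None, None, None, 21]
Compute height bottom-up (empty subtree = -1):
  height(11) = 1 + max(-1, -1) = 0
  height(21) = 1 + max(-1, -1) = 0
  height(33) = 1 + max(0, -1) = 1
  height(14) = 1 + max(0, 1) = 2
  height(46) = 1 + max(-1, -1) = 0
  height(40) = 1 + max(2, 0) = 3
Height = 3


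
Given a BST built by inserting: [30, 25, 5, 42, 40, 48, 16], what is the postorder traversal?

Tree insertion order: [30, 25, 5, 42, 40, 48, 16]
Tree (level-order array): [30, 25, 42, 5, None, 40, 48, None, 16]
Postorder traversal: [16, 5, 25, 40, 48, 42, 30]


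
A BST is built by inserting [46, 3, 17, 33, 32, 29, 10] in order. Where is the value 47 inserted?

Starting tree (level order): [46, 3, None, None, 17, 10, 33, None, None, 32, None, 29]
Insertion path: 46
Result: insert 47 as right child of 46
Final tree (level order): [46, 3, 47, None, 17, None, None, 10, 33, None, None, 32, None, 29]


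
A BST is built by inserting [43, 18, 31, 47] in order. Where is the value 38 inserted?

Starting tree (level order): [43, 18, 47, None, 31]
Insertion path: 43 -> 18 -> 31
Result: insert 38 as right child of 31
Final tree (level order): [43, 18, 47, None, 31, None, None, None, 38]


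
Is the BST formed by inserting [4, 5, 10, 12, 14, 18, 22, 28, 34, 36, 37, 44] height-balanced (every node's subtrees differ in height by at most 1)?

Tree (level-order array): [4, None, 5, None, 10, None, 12, None, 14, None, 18, None, 22, None, 28, None, 34, None, 36, None, 37, None, 44]
Definition: a tree is height-balanced if, at every node, |h(left) - h(right)| <= 1 (empty subtree has height -1).
Bottom-up per-node check:
  node 44: h_left=-1, h_right=-1, diff=0 [OK], height=0
  node 37: h_left=-1, h_right=0, diff=1 [OK], height=1
  node 36: h_left=-1, h_right=1, diff=2 [FAIL (|-1-1|=2 > 1)], height=2
  node 34: h_left=-1, h_right=2, diff=3 [FAIL (|-1-2|=3 > 1)], height=3
  node 28: h_left=-1, h_right=3, diff=4 [FAIL (|-1-3|=4 > 1)], height=4
  node 22: h_left=-1, h_right=4, diff=5 [FAIL (|-1-4|=5 > 1)], height=5
  node 18: h_left=-1, h_right=5, diff=6 [FAIL (|-1-5|=6 > 1)], height=6
  node 14: h_left=-1, h_right=6, diff=7 [FAIL (|-1-6|=7 > 1)], height=7
  node 12: h_left=-1, h_right=7, diff=8 [FAIL (|-1-7|=8 > 1)], height=8
  node 10: h_left=-1, h_right=8, diff=9 [FAIL (|-1-8|=9 > 1)], height=9
  node 5: h_left=-1, h_right=9, diff=10 [FAIL (|-1-9|=10 > 1)], height=10
  node 4: h_left=-1, h_right=10, diff=11 [FAIL (|-1-10|=11 > 1)], height=11
Node 36 violates the condition: |-1 - 1| = 2 > 1.
Result: Not balanced


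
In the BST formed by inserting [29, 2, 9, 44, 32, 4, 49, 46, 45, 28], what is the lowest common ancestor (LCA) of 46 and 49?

Tree insertion order: [29, 2, 9, 44, 32, 4, 49, 46, 45, 28]
Tree (level-order array): [29, 2, 44, None, 9, 32, 49, 4, 28, None, None, 46, None, None, None, None, None, 45]
In a BST, the LCA of p=46, q=49 is the first node v on the
root-to-leaf path with p <= v <= q (go left if both < v, right if both > v).
Walk from root:
  at 29: both 46 and 49 > 29, go right
  at 44: both 46 and 49 > 44, go right
  at 49: 46 <= 49 <= 49, this is the LCA
LCA = 49


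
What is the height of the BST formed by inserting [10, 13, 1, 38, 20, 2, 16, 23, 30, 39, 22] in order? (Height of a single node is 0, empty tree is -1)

Insertion order: [10, 13, 1, 38, 20, 2, 16, 23, 30, 39, 22]
Tree (level-order array): [10, 1, 13, None, 2, None, 38, None, None, 20, 39, 16, 23, None, None, None, None, 22, 30]
Compute height bottom-up (empty subtree = -1):
  height(2) = 1 + max(-1, -1) = 0
  height(1) = 1 + max(-1, 0) = 1
  height(16) = 1 + max(-1, -1) = 0
  height(22) = 1 + max(-1, -1) = 0
  height(30) = 1 + max(-1, -1) = 0
  height(23) = 1 + max(0, 0) = 1
  height(20) = 1 + max(0, 1) = 2
  height(39) = 1 + max(-1, -1) = 0
  height(38) = 1 + max(2, 0) = 3
  height(13) = 1 + max(-1, 3) = 4
  height(10) = 1 + max(1, 4) = 5
Height = 5


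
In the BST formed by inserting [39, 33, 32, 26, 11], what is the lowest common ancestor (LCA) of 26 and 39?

Tree insertion order: [39, 33, 32, 26, 11]
Tree (level-order array): [39, 33, None, 32, None, 26, None, 11]
In a BST, the LCA of p=26, q=39 is the first node v on the
root-to-leaf path with p <= v <= q (go left if both < v, right if both > v).
Walk from root:
  at 39: 26 <= 39 <= 39, this is the LCA
LCA = 39
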